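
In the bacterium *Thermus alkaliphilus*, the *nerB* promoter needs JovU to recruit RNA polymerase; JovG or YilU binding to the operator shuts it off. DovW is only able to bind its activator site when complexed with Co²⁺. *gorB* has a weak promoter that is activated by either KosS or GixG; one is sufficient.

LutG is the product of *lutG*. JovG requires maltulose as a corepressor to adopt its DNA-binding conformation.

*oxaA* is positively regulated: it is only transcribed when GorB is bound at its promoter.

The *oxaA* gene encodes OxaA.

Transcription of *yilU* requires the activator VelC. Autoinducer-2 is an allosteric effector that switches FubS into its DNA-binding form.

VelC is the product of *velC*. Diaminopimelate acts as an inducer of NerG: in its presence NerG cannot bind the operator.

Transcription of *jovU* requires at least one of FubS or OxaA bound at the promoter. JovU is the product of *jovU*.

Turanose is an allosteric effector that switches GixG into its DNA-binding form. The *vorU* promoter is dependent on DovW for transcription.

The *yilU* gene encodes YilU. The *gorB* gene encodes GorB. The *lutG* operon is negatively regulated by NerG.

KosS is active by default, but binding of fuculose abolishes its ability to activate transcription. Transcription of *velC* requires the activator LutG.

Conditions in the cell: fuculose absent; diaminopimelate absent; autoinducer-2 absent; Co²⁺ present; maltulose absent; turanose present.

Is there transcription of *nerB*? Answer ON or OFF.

Maltulose is absent, so JovG is inactive.
Diaminopimelate is absent, so NerG is active.
With repressor NerG bound, *lutG* is not transcribed.
So LutG is not produced.
Required activator LutG is absent, so *velC* is not transcribed.
So VelC is not produced.
Required activator VelC is absent, so *yilU* is not transcribed.
So YilU is not produced.
Autoinducer-2 is absent, so FubS is inactive.
Fuculose is absent, so KosS is active.
Turanose is present, so GixG is active.
Activator KosS is present, so *gorB* is transcribed.
So GorB is produced and active.
No repressor is bound and GorB is active, so *oxaA* is transcribed.
So OxaA is produced and active.
Activator OxaA is present, so *jovU* is transcribed.
So JovU is produced and active.
No repressor is bound and JovU is active, so *nerB* is transcribed.

ON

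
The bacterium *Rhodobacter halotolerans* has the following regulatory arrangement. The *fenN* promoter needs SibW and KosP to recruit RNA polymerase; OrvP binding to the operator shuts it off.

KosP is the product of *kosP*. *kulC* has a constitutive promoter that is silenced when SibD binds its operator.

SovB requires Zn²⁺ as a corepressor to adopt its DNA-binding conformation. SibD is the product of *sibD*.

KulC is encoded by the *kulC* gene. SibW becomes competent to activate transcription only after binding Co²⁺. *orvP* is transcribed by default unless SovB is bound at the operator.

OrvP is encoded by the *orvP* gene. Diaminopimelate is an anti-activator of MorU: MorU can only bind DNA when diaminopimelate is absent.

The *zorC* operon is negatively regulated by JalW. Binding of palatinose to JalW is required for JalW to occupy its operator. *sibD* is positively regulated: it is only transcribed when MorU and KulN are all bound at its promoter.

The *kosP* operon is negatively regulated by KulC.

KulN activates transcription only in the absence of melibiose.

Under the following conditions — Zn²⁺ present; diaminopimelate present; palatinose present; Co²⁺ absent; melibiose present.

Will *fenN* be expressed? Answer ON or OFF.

Co²⁺ is absent, so SibW is inactive.
Zn²⁺ is present, so SovB is active.
With repressor SovB bound, *orvP* is not transcribed.
So OrvP is not produced.
Diaminopimelate is present, so MorU is inactive.
Melibiose is present, so KulN is inactive.
Required activator MorU is absent, so *sibD* is not transcribed.
So SibD is not produced.
With no repressor bound, *kulC* is transcribed.
So KulC is produced and active.
With repressor KulC bound, *kosP* is not transcribed.
So KosP is not produced.
Required activator SibW is absent, so *fenN* is not transcribed.

OFF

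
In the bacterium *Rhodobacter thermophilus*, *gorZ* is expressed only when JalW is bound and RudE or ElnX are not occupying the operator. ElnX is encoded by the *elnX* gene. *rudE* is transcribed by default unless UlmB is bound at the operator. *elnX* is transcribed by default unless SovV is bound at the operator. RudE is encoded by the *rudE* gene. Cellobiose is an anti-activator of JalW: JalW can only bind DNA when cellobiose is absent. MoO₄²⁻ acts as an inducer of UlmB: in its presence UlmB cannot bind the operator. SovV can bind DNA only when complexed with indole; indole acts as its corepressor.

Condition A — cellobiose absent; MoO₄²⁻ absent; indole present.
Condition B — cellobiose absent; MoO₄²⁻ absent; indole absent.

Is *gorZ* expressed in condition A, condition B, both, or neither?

Condition A:
Cellobiose is absent, so JalW is active.
MoO₄²⁻ is absent, so UlmB is active.
With repressor UlmB bound, *rudE* is not transcribed.
So RudE is not produced.
Indole is present, so SovV is active.
With repressor SovV bound, *elnX* is not transcribed.
So ElnX is not produced.
No repressor is bound and JalW is active, so *gorZ* is transcribed.
→ *gorZ* is ON in A.
Condition B:
Cellobiose is absent, so JalW is active.
MoO₄²⁻ is absent, so UlmB is active.
With repressor UlmB bound, *rudE* is not transcribed.
So RudE is not produced.
Indole is absent, so SovV is inactive.
With no repressor bound, *elnX* is transcribed.
So ElnX is produced and active.
With repressor ElnX bound, *gorZ* is not transcribed.
→ *gorZ* is OFF in B.

A only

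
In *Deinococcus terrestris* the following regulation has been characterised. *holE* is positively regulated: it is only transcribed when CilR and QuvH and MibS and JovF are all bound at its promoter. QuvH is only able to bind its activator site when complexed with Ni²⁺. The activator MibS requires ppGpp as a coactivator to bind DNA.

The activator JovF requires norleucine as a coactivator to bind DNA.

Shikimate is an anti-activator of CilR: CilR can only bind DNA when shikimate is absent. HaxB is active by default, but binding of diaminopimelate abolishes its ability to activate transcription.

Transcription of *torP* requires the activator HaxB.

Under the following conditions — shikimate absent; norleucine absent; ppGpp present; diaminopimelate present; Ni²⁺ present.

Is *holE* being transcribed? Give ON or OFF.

Shikimate is absent, so CilR is active.
Ni²⁺ is present, so QuvH is active.
ppGpp is present, so MibS is active.
Norleucine is absent, so JovF is inactive.
Required activator JovF is absent, so *holE* is not transcribed.

OFF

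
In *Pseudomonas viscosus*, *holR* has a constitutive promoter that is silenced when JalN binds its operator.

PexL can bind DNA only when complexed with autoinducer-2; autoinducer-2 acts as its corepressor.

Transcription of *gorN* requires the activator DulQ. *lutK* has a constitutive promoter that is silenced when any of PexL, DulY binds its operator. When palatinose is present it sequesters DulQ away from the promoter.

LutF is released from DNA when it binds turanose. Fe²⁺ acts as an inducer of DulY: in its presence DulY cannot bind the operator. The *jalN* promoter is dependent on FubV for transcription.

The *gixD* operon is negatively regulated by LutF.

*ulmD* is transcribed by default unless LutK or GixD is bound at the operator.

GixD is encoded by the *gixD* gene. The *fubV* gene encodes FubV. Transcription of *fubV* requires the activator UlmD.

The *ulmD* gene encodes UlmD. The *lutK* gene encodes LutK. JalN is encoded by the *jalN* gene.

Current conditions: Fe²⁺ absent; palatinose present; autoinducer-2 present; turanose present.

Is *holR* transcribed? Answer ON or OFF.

Autoinducer-2 is present, so PexL is active.
Fe²⁺ is absent, so DulY is active.
With repressor PexL bound, *lutK* is not transcribed.
So LutK is not produced.
Turanose is present, so LutF is inactive.
With no repressor bound, *gixD* is transcribed.
So GixD is produced and active.
With repressor GixD bound, *ulmD* is not transcribed.
So UlmD is not produced.
Required activator UlmD is absent, so *fubV* is not transcribed.
So FubV is not produced.
Required activator FubV is absent, so *jalN* is not transcribed.
So JalN is not produced.
With no repressor bound, *holR* is transcribed.

ON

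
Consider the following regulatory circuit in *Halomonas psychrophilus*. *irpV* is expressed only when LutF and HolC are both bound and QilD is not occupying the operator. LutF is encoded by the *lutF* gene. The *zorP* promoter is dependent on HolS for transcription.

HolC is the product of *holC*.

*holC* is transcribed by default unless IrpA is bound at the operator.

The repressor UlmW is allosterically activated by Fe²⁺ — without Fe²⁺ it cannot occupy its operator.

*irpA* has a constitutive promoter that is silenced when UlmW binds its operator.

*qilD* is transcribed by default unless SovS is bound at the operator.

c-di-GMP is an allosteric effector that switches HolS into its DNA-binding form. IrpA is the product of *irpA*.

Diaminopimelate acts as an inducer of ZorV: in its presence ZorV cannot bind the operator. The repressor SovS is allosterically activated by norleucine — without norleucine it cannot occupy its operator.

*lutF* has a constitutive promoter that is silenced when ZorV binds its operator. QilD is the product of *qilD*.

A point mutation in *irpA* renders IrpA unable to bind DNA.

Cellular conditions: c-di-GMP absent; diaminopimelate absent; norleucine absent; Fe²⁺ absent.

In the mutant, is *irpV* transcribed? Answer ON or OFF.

OFF

Diaminopimelate is absent, so ZorV is active.
With repressor ZorV bound, *lutF* is not transcribed.
So LutF is not produced.
IrpA is non-functional in this strain, so it has no effect.
With no repressor bound, *holC* is transcribed.
So HolC is produced and active.
Norleucine is absent, so SovS is inactive.
With no repressor bound, *qilD* is transcribed.
So QilD is produced and active.
With repressor QilD bound, *irpV* is not transcribed.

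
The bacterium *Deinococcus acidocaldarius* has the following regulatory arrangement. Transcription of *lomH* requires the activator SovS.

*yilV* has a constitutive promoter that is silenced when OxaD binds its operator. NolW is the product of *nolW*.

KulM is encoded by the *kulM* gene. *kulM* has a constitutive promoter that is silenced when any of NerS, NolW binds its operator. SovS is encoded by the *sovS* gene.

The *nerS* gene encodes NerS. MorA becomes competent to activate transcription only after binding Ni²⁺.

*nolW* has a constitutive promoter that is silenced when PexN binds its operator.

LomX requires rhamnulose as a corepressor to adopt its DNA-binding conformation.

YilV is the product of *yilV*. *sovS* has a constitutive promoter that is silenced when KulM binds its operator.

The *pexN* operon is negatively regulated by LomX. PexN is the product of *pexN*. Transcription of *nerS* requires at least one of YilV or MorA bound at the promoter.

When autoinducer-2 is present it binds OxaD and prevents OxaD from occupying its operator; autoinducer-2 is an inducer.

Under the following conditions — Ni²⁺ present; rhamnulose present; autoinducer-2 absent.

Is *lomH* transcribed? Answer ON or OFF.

Autoinducer-2 is absent, so OxaD is active.
With repressor OxaD bound, *yilV* is not transcribed.
So YilV is not produced.
Ni²⁺ is present, so MorA is active.
Activator MorA is present, so *nerS* is transcribed.
So NerS is produced and active.
Rhamnulose is present, so LomX is active.
With repressor LomX bound, *pexN* is not transcribed.
So PexN is not produced.
With no repressor bound, *nolW* is transcribed.
So NolW is produced and active.
With repressor NerS bound, *kulM* is not transcribed.
So KulM is not produced.
With no repressor bound, *sovS* is transcribed.
So SovS is produced and active.
No repressor is bound and SovS is active, so *lomH* is transcribed.

ON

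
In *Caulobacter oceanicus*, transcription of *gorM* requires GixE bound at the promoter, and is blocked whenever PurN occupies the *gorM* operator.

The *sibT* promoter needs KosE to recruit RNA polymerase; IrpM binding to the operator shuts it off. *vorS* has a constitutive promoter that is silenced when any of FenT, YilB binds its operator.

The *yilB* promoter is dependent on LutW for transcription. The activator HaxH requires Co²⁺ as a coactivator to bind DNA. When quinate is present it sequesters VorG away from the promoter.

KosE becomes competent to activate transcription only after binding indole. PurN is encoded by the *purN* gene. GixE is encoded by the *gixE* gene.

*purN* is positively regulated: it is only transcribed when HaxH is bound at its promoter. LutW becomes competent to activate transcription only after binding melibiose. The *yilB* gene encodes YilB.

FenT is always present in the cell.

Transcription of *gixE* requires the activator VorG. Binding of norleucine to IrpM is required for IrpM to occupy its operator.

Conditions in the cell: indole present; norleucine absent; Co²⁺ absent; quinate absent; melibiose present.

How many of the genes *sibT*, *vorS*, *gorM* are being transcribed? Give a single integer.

Norleucine is absent, so IrpM is inactive.
Indole is present, so KosE is active.
No repressor is bound and KosE is active, so *sibT* is transcribed.
→ *sibT* is ON.
FenT is produced constitutively and is active.
Melibiose is present, so LutW is active.
No repressor is bound and LutW is active, so *yilB* is transcribed.
So YilB is produced and active.
With repressor FenT bound, *vorS* is not transcribed.
→ *vorS* is OFF.
Co²⁺ is absent, so HaxH is inactive.
Required activator HaxH is absent, so *purN* is not transcribed.
So PurN is not produced.
Quinate is absent, so VorG is active.
No repressor is bound and VorG is active, so *gixE* is transcribed.
So GixE is produced and active.
No repressor is bound and GixE is active, so *gorM* is transcribed.
→ *gorM* is ON.
2 of the 3 genes are transcribed.

2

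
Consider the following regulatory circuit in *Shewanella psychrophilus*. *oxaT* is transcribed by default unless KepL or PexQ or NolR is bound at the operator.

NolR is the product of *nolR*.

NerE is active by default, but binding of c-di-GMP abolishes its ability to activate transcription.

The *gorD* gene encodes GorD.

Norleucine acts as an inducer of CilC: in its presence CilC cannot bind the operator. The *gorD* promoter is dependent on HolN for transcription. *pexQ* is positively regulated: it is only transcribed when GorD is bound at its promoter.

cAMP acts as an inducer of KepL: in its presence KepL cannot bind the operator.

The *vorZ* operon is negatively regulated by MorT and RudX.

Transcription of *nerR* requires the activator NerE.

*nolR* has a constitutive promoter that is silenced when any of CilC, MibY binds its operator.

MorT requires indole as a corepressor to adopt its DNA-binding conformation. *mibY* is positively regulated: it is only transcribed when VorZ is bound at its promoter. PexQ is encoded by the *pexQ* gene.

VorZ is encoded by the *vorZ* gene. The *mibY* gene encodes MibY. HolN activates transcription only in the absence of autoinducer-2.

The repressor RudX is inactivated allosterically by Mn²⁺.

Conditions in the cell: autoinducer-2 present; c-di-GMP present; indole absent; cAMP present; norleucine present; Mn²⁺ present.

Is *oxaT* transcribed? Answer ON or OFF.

ON

cAMP is present, so KepL is inactive.
Autoinducer-2 is present, so HolN is inactive.
Required activator HolN is absent, so *gorD* is not transcribed.
So GorD is not produced.
Required activator GorD is absent, so *pexQ* is not transcribed.
So PexQ is not produced.
Norleucine is present, so CilC is inactive.
Indole is absent, so MorT is inactive.
Mn²⁺ is present, so RudX is inactive.
With no repressor bound, *vorZ* is transcribed.
So VorZ is produced and active.
No repressor is bound and VorZ is active, so *mibY* is transcribed.
So MibY is produced and active.
With repressor MibY bound, *nolR* is not transcribed.
So NolR is not produced.
With no repressor bound, *oxaT* is transcribed.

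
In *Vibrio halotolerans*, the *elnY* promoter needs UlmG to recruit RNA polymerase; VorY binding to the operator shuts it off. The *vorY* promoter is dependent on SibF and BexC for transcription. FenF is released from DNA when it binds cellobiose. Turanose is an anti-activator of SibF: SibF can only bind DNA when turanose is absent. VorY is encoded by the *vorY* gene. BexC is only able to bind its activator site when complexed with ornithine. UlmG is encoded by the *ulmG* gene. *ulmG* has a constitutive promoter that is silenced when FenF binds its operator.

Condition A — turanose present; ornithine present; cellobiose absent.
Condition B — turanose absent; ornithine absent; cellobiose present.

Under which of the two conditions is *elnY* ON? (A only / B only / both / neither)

B only

Condition A:
Turanose is present, so SibF is inactive.
Ornithine is present, so BexC is active.
Required activator SibF is absent, so *vorY* is not transcribed.
So VorY is not produced.
Cellobiose is absent, so FenF is active.
With repressor FenF bound, *ulmG* is not transcribed.
So UlmG is not produced.
Required activator UlmG is absent, so *elnY* is not transcribed.
→ *elnY* is OFF in A.
Condition B:
Turanose is absent, so SibF is active.
Ornithine is absent, so BexC is inactive.
Required activator BexC is absent, so *vorY* is not transcribed.
So VorY is not produced.
Cellobiose is present, so FenF is inactive.
With no repressor bound, *ulmG* is transcribed.
So UlmG is produced and active.
No repressor is bound and UlmG is active, so *elnY* is transcribed.
→ *elnY* is ON in B.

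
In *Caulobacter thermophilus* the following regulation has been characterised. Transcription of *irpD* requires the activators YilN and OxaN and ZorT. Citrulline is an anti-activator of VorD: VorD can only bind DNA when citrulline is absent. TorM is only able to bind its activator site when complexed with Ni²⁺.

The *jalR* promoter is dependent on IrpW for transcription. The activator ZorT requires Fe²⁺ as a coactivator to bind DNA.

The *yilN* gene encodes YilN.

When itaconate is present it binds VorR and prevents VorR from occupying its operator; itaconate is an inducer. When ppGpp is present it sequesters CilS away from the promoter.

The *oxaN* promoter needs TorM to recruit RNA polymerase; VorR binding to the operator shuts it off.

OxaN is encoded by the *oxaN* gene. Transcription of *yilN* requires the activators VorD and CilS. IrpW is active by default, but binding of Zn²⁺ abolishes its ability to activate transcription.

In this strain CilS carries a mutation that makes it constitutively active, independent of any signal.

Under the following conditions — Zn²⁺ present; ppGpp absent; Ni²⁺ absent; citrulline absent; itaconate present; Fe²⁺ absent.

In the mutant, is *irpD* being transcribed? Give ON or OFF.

Citrulline is absent, so VorD is active.
CilS is constitutively active in this strain.
No repressor is bound and VorD and CilS are active, so *yilN* is transcribed.
So YilN is produced and active.
Itaconate is present, so VorR is inactive.
Ni²⁺ is absent, so TorM is inactive.
Required activator TorM is absent, so *oxaN* is not transcribed.
So OxaN is not produced.
Fe²⁺ is absent, so ZorT is inactive.
Required activator OxaN is absent, so *irpD* is not transcribed.

OFF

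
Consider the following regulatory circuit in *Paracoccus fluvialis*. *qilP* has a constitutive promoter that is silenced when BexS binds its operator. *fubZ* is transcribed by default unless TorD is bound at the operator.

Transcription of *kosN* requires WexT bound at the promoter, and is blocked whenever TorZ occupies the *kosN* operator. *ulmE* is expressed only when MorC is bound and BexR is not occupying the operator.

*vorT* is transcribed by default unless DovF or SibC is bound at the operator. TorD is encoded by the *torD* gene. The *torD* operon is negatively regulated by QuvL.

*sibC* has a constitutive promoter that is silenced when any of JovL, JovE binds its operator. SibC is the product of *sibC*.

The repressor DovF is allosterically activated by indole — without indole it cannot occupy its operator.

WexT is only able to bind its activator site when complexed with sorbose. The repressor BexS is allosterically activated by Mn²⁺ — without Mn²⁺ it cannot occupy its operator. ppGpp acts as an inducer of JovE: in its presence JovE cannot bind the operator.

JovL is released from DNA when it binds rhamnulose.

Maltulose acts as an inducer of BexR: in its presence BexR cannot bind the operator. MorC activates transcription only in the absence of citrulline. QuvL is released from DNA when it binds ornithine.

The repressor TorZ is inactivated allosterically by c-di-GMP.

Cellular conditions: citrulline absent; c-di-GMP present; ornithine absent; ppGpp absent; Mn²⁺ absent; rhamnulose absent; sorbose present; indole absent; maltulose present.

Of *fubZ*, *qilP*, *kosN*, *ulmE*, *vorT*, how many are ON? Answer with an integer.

5

Ornithine is absent, so QuvL is active.
With repressor QuvL bound, *torD* is not transcribed.
So TorD is not produced.
With no repressor bound, *fubZ* is transcribed.
→ *fubZ* is ON.
Mn²⁺ is absent, so BexS is inactive.
With no repressor bound, *qilP* is transcribed.
→ *qilP* is ON.
Sorbose is present, so WexT is active.
c-di-GMP is present, so TorZ is inactive.
No repressor is bound and WexT is active, so *kosN* is transcribed.
→ *kosN* is ON.
Maltulose is present, so BexR is inactive.
Citrulline is absent, so MorC is active.
No repressor is bound and MorC is active, so *ulmE* is transcribed.
→ *ulmE* is ON.
Indole is absent, so DovF is inactive.
Rhamnulose is absent, so JovL is active.
ppGpp is absent, so JovE is active.
With repressor JovL bound, *sibC* is not transcribed.
So SibC is not produced.
With no repressor bound, *vorT* is transcribed.
→ *vorT* is ON.
5 of the 5 genes are transcribed.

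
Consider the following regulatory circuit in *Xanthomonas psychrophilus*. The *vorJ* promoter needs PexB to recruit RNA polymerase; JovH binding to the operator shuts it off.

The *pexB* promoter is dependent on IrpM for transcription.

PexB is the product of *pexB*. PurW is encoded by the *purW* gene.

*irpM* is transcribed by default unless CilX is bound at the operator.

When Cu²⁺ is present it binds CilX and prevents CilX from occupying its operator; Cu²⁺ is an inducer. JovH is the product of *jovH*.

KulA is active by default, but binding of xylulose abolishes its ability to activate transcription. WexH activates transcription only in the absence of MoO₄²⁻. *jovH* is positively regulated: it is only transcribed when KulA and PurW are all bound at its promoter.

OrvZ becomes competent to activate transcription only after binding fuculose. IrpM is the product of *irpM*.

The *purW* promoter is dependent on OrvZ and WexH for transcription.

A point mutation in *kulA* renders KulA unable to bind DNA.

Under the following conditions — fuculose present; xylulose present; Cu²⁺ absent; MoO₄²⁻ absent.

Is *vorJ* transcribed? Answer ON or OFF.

Cu²⁺ is absent, so CilX is active.
With repressor CilX bound, *irpM* is not transcribed.
So IrpM is not produced.
Required activator IrpM is absent, so *pexB* is not transcribed.
So PexB is not produced.
KulA is non-functional in this strain, so it has no effect.
Fuculose is present, so OrvZ is active.
MoO₄²⁻ is absent, so WexH is active.
No repressor is bound and OrvZ and WexH are active, so *purW* is transcribed.
So PurW is produced and active.
Required activator KulA is absent, so *jovH* is not transcribed.
So JovH is not produced.
Required activator PexB is absent, so *vorJ* is not transcribed.

OFF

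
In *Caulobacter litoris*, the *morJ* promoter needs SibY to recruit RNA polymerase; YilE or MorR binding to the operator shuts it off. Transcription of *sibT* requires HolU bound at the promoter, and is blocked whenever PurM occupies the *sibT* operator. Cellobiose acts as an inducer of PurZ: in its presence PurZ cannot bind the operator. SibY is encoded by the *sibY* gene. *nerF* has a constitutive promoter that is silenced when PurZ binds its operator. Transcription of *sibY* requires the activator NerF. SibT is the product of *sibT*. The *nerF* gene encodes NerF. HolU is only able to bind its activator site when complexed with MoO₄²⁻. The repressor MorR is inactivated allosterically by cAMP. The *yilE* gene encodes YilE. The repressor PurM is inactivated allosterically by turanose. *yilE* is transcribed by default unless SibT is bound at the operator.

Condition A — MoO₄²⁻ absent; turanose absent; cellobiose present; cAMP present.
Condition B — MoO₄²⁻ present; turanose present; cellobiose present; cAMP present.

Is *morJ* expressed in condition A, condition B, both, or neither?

B only

Condition A:
MoO₄²⁻ is absent, so HolU is inactive.
Turanose is absent, so PurM is active.
With repressor PurM bound, *sibT* is not transcribed.
So SibT is not produced.
With no repressor bound, *yilE* is transcribed.
So YilE is produced and active.
Cellobiose is present, so PurZ is inactive.
With no repressor bound, *nerF* is transcribed.
So NerF is produced and active.
No repressor is bound and NerF is active, so *sibY* is transcribed.
So SibY is produced and active.
cAMP is present, so MorR is inactive.
With repressor YilE bound, *morJ* is not transcribed.
→ *morJ* is OFF in A.
Condition B:
MoO₄²⁻ is present, so HolU is active.
Turanose is present, so PurM is inactive.
No repressor is bound and HolU is active, so *sibT* is transcribed.
So SibT is produced and active.
With repressor SibT bound, *yilE* is not transcribed.
So YilE is not produced.
Cellobiose is present, so PurZ is inactive.
With no repressor bound, *nerF* is transcribed.
So NerF is produced and active.
No repressor is bound and NerF is active, so *sibY* is transcribed.
So SibY is produced and active.
cAMP is present, so MorR is inactive.
No repressor is bound and SibY is active, so *morJ* is transcribed.
→ *morJ* is ON in B.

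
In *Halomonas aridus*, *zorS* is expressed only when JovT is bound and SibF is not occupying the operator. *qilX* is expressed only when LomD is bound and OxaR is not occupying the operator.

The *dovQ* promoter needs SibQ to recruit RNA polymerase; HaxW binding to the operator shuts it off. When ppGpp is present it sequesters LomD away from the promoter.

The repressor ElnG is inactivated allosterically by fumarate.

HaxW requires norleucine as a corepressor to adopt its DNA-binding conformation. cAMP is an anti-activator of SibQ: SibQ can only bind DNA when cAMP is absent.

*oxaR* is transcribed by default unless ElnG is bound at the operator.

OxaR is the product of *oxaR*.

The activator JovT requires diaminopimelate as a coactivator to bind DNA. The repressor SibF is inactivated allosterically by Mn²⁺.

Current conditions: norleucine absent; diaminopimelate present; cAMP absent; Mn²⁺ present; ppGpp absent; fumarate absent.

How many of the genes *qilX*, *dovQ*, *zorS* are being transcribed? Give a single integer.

3

ppGpp is absent, so LomD is active.
Fumarate is absent, so ElnG is active.
With repressor ElnG bound, *oxaR* is not transcribed.
So OxaR is not produced.
No repressor is bound and LomD is active, so *qilX* is transcribed.
→ *qilX* is ON.
Norleucine is absent, so HaxW is inactive.
cAMP is absent, so SibQ is active.
No repressor is bound and SibQ is active, so *dovQ* is transcribed.
→ *dovQ* is ON.
Diaminopimelate is present, so JovT is active.
Mn²⁺ is present, so SibF is inactive.
No repressor is bound and JovT is active, so *zorS* is transcribed.
→ *zorS* is ON.
3 of the 3 genes are transcribed.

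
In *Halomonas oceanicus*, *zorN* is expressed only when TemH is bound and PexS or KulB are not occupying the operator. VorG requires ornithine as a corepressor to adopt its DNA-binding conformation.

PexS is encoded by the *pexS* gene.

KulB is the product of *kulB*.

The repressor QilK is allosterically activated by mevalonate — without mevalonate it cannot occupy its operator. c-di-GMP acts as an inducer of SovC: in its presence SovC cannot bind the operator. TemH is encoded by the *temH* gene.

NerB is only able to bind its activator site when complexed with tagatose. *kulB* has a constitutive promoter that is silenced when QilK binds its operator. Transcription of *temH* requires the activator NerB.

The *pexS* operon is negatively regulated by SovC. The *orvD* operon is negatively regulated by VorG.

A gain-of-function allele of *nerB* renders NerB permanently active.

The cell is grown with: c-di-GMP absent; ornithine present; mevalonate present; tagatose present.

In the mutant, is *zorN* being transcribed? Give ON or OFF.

ON

c-di-GMP is absent, so SovC is active.
With repressor SovC bound, *pexS* is not transcribed.
So PexS is not produced.
NerB is constitutively active in this strain.
No repressor is bound and NerB is active, so *temH* is transcribed.
So TemH is produced and active.
Mevalonate is present, so QilK is active.
With repressor QilK bound, *kulB* is not transcribed.
So KulB is not produced.
No repressor is bound and TemH is active, so *zorN* is transcribed.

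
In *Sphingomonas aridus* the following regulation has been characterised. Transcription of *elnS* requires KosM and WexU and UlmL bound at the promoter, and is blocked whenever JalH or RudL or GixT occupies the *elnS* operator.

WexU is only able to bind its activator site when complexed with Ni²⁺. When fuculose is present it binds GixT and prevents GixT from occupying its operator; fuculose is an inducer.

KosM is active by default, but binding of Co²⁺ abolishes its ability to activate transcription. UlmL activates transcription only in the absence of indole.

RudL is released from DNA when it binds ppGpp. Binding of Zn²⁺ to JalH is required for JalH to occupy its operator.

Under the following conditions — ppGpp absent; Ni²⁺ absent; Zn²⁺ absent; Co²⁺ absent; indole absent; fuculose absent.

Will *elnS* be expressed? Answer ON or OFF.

OFF

Co²⁺ is absent, so KosM is active.
Ni²⁺ is absent, so WexU is inactive.
Zn²⁺ is absent, so JalH is inactive.
Indole is absent, so UlmL is active.
ppGpp is absent, so RudL is active.
Fuculose is absent, so GixT is active.
With repressor RudL bound, *elnS* is not transcribed.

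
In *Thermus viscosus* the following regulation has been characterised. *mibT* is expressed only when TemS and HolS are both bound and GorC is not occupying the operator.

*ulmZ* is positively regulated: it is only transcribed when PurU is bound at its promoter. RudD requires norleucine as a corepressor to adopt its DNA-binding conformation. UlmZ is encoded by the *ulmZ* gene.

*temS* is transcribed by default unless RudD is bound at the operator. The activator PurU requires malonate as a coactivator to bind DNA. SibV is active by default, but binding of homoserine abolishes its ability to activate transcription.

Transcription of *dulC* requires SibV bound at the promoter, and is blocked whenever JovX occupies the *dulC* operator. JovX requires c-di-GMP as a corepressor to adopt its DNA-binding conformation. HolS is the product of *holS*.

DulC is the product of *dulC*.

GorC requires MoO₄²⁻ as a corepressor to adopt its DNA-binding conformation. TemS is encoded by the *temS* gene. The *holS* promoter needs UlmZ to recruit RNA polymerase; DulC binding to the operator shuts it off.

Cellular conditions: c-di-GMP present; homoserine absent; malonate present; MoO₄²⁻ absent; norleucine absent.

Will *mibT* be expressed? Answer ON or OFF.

Norleucine is absent, so RudD is inactive.
With no repressor bound, *temS* is transcribed.
So TemS is produced and active.
MoO₄²⁻ is absent, so GorC is inactive.
Homoserine is absent, so SibV is active.
c-di-GMP is present, so JovX is active.
With repressor JovX bound, *dulC* is not transcribed.
So DulC is not produced.
Malonate is present, so PurU is active.
No repressor is bound and PurU is active, so *ulmZ* is transcribed.
So UlmZ is produced and active.
No repressor is bound and UlmZ is active, so *holS* is transcribed.
So HolS is produced and active.
No repressor is bound and TemS and HolS are active, so *mibT* is transcribed.

ON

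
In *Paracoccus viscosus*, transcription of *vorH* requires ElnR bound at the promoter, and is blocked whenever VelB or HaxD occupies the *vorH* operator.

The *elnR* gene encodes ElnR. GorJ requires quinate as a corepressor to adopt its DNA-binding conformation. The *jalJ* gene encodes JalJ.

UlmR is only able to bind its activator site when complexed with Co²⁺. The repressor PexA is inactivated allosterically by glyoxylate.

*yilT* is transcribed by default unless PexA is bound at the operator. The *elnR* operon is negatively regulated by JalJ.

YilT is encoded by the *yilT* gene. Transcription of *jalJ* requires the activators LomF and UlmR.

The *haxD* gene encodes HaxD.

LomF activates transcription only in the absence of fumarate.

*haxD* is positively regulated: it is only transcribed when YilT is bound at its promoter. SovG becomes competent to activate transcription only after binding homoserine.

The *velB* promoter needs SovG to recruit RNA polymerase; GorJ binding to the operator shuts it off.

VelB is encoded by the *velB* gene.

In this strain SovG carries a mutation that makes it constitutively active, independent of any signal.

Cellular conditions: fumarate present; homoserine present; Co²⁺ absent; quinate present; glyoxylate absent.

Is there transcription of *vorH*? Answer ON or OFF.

Quinate is present, so GorJ is active.
SovG is constitutively active in this strain.
With repressor GorJ bound, *velB* is not transcribed.
So VelB is not produced.
Glyoxylate is absent, so PexA is active.
With repressor PexA bound, *yilT* is not transcribed.
So YilT is not produced.
Required activator YilT is absent, so *haxD* is not transcribed.
So HaxD is not produced.
Fumarate is present, so LomF is inactive.
Co²⁺ is absent, so UlmR is inactive.
Required activator LomF is absent, so *jalJ* is not transcribed.
So JalJ is not produced.
With no repressor bound, *elnR* is transcribed.
So ElnR is produced and active.
No repressor is bound and ElnR is active, so *vorH* is transcribed.

ON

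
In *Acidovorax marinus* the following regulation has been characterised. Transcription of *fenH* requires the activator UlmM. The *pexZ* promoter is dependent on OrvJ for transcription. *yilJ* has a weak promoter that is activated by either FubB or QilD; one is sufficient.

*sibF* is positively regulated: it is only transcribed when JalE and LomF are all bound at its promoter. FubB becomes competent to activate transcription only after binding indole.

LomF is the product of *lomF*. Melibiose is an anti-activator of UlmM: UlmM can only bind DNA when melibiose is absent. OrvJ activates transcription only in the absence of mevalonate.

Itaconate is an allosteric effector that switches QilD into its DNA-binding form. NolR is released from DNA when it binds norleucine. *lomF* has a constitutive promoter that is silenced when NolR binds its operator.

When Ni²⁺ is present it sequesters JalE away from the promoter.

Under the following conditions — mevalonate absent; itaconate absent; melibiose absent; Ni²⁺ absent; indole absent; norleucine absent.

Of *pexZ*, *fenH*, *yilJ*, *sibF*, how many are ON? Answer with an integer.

2

Mevalonate is absent, so OrvJ is active.
No repressor is bound and OrvJ is active, so *pexZ* is transcribed.
→ *pexZ* is ON.
Melibiose is absent, so UlmM is active.
No repressor is bound and UlmM is active, so *fenH* is transcribed.
→ *fenH* is ON.
Indole is absent, so FubB is inactive.
Itaconate is absent, so QilD is inactive.
No activator is available at the *yilJ* promoter, so *yilJ* is not transcribed.
→ *yilJ* is OFF.
Ni²⁺ is absent, so JalE is active.
Norleucine is absent, so NolR is active.
With repressor NolR bound, *lomF* is not transcribed.
So LomF is not produced.
Required activator LomF is absent, so *sibF* is not transcribed.
→ *sibF* is OFF.
2 of the 4 genes are transcribed.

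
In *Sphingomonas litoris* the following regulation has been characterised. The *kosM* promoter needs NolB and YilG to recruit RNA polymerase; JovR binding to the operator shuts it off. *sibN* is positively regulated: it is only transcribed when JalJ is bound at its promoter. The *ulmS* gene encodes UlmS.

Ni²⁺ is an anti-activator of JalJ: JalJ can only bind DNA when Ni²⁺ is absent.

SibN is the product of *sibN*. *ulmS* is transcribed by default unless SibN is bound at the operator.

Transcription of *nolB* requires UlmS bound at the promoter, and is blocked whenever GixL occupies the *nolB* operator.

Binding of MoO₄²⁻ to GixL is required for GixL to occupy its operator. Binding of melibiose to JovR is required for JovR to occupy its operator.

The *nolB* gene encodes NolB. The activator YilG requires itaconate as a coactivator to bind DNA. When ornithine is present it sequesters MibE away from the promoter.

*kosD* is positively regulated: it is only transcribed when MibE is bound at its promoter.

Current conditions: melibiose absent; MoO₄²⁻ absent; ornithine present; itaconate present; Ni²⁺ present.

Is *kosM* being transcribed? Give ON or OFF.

Melibiose is absent, so JovR is inactive.
MoO₄²⁻ is absent, so GixL is inactive.
Ni²⁺ is present, so JalJ is inactive.
Required activator JalJ is absent, so *sibN* is not transcribed.
So SibN is not produced.
With no repressor bound, *ulmS* is transcribed.
So UlmS is produced and active.
No repressor is bound and UlmS is active, so *nolB* is transcribed.
So NolB is produced and active.
Itaconate is present, so YilG is active.
No repressor is bound and NolB and YilG are active, so *kosM* is transcribed.

ON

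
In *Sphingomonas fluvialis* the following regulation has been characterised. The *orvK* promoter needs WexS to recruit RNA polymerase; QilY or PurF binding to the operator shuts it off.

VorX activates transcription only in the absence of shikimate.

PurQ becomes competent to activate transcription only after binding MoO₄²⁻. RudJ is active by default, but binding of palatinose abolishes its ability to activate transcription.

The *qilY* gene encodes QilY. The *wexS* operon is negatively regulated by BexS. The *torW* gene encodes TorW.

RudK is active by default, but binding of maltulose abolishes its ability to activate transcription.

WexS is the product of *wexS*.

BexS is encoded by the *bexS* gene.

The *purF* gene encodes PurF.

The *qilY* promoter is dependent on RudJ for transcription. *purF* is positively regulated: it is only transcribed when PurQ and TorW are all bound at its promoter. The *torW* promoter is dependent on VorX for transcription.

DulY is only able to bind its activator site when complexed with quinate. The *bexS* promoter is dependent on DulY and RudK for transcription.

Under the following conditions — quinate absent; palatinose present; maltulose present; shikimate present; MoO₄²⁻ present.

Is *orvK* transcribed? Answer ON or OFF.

ON

Quinate is absent, so DulY is inactive.
Maltulose is present, so RudK is inactive.
Required activator DulY is absent, so *bexS* is not transcribed.
So BexS is not produced.
With no repressor bound, *wexS* is transcribed.
So WexS is produced and active.
Palatinose is present, so RudJ is inactive.
Required activator RudJ is absent, so *qilY* is not transcribed.
So QilY is not produced.
MoO₄²⁻ is present, so PurQ is active.
Shikimate is present, so VorX is inactive.
Required activator VorX is absent, so *torW* is not transcribed.
So TorW is not produced.
Required activator TorW is absent, so *purF* is not transcribed.
So PurF is not produced.
No repressor is bound and WexS is active, so *orvK* is transcribed.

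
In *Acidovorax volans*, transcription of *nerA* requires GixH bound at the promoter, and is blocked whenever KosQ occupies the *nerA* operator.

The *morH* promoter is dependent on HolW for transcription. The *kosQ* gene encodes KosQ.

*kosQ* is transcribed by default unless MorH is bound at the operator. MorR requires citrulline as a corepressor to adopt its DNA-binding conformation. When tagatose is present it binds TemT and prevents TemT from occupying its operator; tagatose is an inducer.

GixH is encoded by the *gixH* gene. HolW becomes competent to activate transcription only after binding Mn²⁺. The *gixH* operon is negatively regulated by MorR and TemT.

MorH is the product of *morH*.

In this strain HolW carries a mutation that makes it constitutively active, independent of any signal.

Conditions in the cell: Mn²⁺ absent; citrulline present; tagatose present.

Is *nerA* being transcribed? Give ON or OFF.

Citrulline is present, so MorR is active.
Tagatose is present, so TemT is inactive.
With repressor MorR bound, *gixH* is not transcribed.
So GixH is not produced.
HolW is constitutively active in this strain.
No repressor is bound and HolW is active, so *morH* is transcribed.
So MorH is produced and active.
With repressor MorH bound, *kosQ* is not transcribed.
So KosQ is not produced.
Required activator GixH is absent, so *nerA* is not transcribed.

OFF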